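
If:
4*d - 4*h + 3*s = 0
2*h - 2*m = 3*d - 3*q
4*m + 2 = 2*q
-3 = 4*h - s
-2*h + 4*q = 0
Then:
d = -19/36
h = -31/36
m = -103/144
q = -31/72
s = -4/9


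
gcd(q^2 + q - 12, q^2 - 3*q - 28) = q + 4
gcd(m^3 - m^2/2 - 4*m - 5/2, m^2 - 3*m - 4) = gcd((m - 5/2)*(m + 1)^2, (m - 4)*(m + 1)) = m + 1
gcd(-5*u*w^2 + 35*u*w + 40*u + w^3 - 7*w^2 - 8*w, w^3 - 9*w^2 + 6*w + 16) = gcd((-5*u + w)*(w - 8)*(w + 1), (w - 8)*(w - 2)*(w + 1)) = w^2 - 7*w - 8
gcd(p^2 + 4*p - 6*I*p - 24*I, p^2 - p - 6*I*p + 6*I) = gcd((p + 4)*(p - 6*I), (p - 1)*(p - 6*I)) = p - 6*I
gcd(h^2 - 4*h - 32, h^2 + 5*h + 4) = h + 4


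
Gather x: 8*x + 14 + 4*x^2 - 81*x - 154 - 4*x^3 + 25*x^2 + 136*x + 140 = -4*x^3 + 29*x^2 + 63*x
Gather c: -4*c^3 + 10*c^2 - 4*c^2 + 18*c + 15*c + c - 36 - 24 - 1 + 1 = -4*c^3 + 6*c^2 + 34*c - 60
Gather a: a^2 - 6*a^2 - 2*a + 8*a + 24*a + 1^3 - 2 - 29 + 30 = -5*a^2 + 30*a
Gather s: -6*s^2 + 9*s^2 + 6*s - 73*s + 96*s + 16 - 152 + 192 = 3*s^2 + 29*s + 56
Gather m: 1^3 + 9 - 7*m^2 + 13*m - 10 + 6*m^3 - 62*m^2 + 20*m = 6*m^3 - 69*m^2 + 33*m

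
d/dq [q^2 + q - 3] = 2*q + 1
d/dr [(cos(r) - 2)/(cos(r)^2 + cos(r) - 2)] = (cos(r) - 4)*sin(r)*cos(r)/(cos(r)^2 + cos(r) - 2)^2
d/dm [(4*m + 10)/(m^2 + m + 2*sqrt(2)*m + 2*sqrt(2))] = 2*(2*m^2 + 2*m + 4*sqrt(2)*m - (2*m + 5)*(2*m + 1 + 2*sqrt(2)) + 4*sqrt(2))/(m^2 + m + 2*sqrt(2)*m + 2*sqrt(2))^2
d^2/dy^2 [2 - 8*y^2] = -16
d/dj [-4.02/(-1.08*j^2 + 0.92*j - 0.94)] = (3.6984 - 8.6832*j)/(1.08*j^2 - 0.92*j + 0.94)^2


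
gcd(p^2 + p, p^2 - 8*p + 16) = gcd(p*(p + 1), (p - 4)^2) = 1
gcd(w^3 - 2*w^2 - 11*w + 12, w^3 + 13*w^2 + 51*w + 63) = w + 3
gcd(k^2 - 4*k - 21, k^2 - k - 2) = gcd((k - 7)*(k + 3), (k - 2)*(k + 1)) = 1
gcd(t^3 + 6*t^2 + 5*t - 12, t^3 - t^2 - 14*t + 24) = t + 4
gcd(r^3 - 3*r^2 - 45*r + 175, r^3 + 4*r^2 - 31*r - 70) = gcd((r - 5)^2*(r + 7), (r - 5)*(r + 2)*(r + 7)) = r^2 + 2*r - 35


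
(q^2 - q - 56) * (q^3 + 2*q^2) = q^5 + q^4 - 58*q^3 - 112*q^2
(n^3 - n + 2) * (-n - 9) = -n^4 - 9*n^3 + n^2 + 7*n - 18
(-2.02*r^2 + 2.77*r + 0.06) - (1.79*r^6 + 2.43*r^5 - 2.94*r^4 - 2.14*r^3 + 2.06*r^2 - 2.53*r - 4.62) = -1.79*r^6 - 2.43*r^5 + 2.94*r^4 + 2.14*r^3 - 4.08*r^2 + 5.3*r + 4.68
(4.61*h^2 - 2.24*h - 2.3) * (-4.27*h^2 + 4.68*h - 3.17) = -19.6847*h^4 + 31.1396*h^3 - 15.2759*h^2 - 3.6632*h + 7.291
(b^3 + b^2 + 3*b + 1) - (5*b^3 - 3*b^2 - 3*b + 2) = -4*b^3 + 4*b^2 + 6*b - 1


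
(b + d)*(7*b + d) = 7*b^2 + 8*b*d + d^2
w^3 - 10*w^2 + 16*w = w*(w - 8)*(w - 2)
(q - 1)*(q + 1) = q^2 - 1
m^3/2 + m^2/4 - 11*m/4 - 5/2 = (m/2 + 1/2)*(m - 5/2)*(m + 2)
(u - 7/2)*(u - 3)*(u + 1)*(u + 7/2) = u^4 - 2*u^3 - 61*u^2/4 + 49*u/2 + 147/4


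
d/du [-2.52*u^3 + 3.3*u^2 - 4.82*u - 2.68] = -7.56*u^2 + 6.6*u - 4.82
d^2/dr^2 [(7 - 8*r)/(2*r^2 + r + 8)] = 2*(-(4*r + 1)^2*(8*r - 7) + 6*(8*r - 1)*(2*r^2 + r + 8))/(2*r^2 + r + 8)^3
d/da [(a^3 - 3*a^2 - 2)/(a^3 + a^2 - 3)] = a*(4*a^3 - 3*a + 22)/(a^6 + 2*a^5 + a^4 - 6*a^3 - 6*a^2 + 9)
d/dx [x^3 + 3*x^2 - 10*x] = 3*x^2 + 6*x - 10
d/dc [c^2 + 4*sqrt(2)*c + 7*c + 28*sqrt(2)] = 2*c + 4*sqrt(2) + 7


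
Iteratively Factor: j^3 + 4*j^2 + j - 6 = (j - 1)*(j^2 + 5*j + 6) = (j - 1)*(j + 3)*(j + 2)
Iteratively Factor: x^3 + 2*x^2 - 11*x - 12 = (x + 4)*(x^2 - 2*x - 3) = (x - 3)*(x + 4)*(x + 1)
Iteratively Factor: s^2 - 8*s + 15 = (s - 3)*(s - 5)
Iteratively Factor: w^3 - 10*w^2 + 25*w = (w)*(w^2 - 10*w + 25) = w*(w - 5)*(w - 5)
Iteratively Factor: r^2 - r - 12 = (r + 3)*(r - 4)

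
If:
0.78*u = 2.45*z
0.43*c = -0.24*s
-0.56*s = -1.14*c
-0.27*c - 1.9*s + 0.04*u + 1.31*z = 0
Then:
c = 0.00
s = 0.00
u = 0.00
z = 0.00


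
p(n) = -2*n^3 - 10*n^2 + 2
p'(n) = -6*n^2 - 20*n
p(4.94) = -483.14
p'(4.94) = -245.22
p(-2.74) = -31.93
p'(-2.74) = 9.75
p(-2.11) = -23.73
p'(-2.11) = 15.49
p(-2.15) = -24.35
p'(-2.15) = 15.26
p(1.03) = -10.79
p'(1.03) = -26.97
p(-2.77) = -32.22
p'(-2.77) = 9.36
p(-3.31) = -35.03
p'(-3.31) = 0.46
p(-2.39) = -27.82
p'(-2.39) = 13.53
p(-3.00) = -34.00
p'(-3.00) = 6.00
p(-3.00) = -34.00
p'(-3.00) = 6.00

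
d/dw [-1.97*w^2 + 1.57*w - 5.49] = 1.57 - 3.94*w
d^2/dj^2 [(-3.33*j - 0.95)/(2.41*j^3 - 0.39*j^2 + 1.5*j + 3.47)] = (-116.045838*j^5 - 47.433138*j^4 + 37.349394*j^3 + 312.701022*j^2 + 23.962956*j + 27.81903)/(13.997521*j^9 - 6.795477*j^8 + 27.236133*j^7 + 51.943902*j^6 - 2.616768*j^5 + 74.215161*j^4 + 78.251007*j^3 + 9.334647*j^2 + 54.18405*j + 41.781923)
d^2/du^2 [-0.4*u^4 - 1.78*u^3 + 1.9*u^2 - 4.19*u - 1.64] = -4.8*u^2 - 10.68*u + 3.8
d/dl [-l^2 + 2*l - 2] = 2 - 2*l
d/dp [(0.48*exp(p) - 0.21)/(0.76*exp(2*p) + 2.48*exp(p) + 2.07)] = (-0.3648*exp(2*p) + 0.3192*exp(p) + 1.5144)*exp(p)/(0.5776*exp(4*p) + 3.7696*exp(3*p) + 9.2968*exp(2*p) + 10.2672*exp(p) + 4.2849)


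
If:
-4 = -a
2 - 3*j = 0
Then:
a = 4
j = 2/3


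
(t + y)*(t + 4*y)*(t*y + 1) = t^3*y + 5*t^2*y^2 + t^2 + 4*t*y^3 + 5*t*y + 4*y^2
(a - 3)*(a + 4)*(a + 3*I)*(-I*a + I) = -I*a^4 + 3*a^3 + 13*I*a^2 - 39*a - 12*I*a + 36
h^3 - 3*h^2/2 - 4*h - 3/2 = (h - 3)*(h + 1/2)*(h + 1)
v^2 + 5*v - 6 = (v - 1)*(v + 6)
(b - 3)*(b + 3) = b^2 - 9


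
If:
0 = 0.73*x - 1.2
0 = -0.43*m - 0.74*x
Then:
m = -2.83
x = 1.64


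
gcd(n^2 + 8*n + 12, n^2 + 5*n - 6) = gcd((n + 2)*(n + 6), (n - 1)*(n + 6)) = n + 6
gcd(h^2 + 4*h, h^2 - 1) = 1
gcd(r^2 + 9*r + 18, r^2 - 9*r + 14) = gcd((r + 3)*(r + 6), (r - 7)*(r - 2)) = 1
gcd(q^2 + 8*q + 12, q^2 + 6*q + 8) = q + 2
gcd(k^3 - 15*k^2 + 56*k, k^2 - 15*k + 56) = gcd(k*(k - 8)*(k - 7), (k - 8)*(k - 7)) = k^2 - 15*k + 56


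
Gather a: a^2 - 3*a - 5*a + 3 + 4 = a^2 - 8*a + 7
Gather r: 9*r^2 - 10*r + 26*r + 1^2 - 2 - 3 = 9*r^2 + 16*r - 4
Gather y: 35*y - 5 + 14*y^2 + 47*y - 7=14*y^2 + 82*y - 12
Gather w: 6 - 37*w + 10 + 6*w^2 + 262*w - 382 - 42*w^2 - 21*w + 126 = -36*w^2 + 204*w - 240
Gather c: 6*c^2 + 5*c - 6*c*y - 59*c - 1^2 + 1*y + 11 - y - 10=6*c^2 + c*(-6*y - 54)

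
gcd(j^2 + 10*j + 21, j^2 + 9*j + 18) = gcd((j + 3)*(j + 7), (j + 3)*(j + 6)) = j + 3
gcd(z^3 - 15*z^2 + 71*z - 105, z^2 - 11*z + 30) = z - 5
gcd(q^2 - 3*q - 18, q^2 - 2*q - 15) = q + 3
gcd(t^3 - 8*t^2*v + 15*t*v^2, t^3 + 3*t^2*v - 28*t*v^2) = t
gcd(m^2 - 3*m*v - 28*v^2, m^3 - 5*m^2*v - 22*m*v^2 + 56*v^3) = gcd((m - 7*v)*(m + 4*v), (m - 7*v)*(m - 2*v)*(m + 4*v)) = -m^2 + 3*m*v + 28*v^2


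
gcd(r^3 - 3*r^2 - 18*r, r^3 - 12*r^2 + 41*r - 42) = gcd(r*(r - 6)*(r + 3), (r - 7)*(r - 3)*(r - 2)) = 1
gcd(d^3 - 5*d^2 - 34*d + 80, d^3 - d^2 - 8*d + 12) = d - 2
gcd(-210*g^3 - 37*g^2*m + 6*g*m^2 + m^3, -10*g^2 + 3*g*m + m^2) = 5*g + m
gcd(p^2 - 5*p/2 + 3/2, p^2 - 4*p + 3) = p - 1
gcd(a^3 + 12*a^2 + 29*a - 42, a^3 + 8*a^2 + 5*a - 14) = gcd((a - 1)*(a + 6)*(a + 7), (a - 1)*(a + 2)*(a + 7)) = a^2 + 6*a - 7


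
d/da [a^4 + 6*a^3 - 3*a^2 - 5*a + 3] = 4*a^3 + 18*a^2 - 6*a - 5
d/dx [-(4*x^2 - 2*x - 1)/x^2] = 2*(-x - 1)/x^3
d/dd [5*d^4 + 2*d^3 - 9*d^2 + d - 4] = 20*d^3 + 6*d^2 - 18*d + 1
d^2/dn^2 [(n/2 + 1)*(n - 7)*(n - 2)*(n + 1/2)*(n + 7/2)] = 10*n^3 - 18*n^2 - 363*n/4 - 1/4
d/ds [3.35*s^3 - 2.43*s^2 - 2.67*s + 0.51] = 10.05*s^2 - 4.86*s - 2.67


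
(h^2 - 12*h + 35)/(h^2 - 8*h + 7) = (h - 5)/(h - 1)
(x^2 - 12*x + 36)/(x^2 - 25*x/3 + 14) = 3*(x - 6)/(3*x - 7)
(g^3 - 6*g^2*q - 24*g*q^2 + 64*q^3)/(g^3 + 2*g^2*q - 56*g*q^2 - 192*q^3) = (g - 2*q)/(g + 6*q)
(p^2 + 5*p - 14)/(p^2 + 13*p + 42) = (p - 2)/(p + 6)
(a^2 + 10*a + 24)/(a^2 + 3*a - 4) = (a + 6)/(a - 1)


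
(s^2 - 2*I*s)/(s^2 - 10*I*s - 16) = s/(s - 8*I)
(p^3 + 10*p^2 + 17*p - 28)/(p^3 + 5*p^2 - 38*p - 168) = (p - 1)/(p - 6)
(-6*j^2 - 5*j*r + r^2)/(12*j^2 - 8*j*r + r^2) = (j + r)/(-2*j + r)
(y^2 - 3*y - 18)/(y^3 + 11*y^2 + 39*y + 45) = (y - 6)/(y^2 + 8*y + 15)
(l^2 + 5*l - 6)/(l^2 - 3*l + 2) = (l + 6)/(l - 2)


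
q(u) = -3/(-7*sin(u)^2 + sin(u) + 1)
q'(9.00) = 261.63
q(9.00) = -13.44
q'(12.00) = 8.95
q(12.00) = 1.93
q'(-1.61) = -0.04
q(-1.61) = 0.43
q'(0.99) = -1.89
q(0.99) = 0.98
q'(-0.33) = 4503.37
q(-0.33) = 50.79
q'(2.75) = 91.90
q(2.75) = -8.29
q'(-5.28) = -1.77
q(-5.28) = 0.96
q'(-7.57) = 0.30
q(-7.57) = 0.47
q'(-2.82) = -64981.52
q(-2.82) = 194.62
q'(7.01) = -9.15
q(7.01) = 2.10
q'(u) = -3*(14*sin(u)*cos(u) - cos(u))/(-7*sin(u)^2 + sin(u) + 1)^2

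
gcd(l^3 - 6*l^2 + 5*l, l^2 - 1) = l - 1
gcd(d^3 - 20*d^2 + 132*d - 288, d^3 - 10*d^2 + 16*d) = d - 8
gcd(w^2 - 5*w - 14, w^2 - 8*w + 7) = w - 7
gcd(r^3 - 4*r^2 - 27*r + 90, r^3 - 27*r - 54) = r - 6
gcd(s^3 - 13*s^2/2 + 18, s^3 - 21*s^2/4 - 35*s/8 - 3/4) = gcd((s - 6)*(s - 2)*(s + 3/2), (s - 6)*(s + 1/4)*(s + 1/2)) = s - 6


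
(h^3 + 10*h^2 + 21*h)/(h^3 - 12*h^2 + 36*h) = (h^2 + 10*h + 21)/(h^2 - 12*h + 36)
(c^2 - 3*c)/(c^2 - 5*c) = (c - 3)/(c - 5)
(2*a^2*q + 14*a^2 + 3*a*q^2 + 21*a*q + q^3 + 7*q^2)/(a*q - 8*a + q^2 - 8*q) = (2*a*q + 14*a + q^2 + 7*q)/(q - 8)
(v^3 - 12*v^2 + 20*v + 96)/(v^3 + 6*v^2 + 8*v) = (v^2 - 14*v + 48)/(v*(v + 4))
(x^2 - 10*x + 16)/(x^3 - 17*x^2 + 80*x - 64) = (x - 2)/(x^2 - 9*x + 8)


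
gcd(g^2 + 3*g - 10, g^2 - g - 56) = 1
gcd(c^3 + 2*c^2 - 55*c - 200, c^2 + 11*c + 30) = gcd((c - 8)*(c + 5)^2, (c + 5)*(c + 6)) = c + 5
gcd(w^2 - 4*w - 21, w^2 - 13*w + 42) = w - 7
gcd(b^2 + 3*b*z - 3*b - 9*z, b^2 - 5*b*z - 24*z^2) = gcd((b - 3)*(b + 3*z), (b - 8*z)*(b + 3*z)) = b + 3*z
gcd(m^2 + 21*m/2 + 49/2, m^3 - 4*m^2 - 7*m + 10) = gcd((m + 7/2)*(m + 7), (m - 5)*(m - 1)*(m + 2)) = 1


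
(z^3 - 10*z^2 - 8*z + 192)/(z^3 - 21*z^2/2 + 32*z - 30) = 2*(z^2 - 4*z - 32)/(2*z^2 - 9*z + 10)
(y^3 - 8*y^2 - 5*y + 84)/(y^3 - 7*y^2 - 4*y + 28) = (y^2 - y - 12)/(y^2 - 4)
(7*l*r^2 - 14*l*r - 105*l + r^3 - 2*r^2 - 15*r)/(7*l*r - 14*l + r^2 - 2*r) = (r^2 - 2*r - 15)/(r - 2)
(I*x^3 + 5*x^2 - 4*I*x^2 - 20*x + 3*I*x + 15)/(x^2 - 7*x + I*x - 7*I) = (I*x^3 + x^2*(5 - 4*I) + x*(-20 + 3*I) + 15)/(x^2 + x*(-7 + I) - 7*I)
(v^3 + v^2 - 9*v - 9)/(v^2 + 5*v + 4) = (v^2 - 9)/(v + 4)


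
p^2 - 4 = (p - 2)*(p + 2)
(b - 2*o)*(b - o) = b^2 - 3*b*o + 2*o^2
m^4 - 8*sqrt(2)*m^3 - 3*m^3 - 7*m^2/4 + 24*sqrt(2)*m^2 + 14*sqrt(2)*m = m*(m - 7/2)*(m + 1/2)*(m - 8*sqrt(2))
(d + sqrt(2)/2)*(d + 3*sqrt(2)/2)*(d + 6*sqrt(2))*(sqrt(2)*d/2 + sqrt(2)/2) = sqrt(2)*d^4/2 + sqrt(2)*d^3/2 + 8*d^3 + 8*d^2 + 51*sqrt(2)*d^2/4 + 9*d + 51*sqrt(2)*d/4 + 9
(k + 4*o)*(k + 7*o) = k^2 + 11*k*o + 28*o^2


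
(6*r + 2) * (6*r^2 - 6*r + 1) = 36*r^3 - 24*r^2 - 6*r + 2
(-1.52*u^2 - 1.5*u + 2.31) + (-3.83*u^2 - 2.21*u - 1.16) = -5.35*u^2 - 3.71*u + 1.15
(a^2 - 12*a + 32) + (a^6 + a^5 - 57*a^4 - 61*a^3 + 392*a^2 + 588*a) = a^6 + a^5 - 57*a^4 - 61*a^3 + 393*a^2 + 576*a + 32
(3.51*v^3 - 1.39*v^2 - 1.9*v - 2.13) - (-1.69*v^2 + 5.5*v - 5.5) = 3.51*v^3 + 0.3*v^2 - 7.4*v + 3.37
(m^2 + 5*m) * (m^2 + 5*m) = m^4 + 10*m^3 + 25*m^2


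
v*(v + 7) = v^2 + 7*v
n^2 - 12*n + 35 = (n - 7)*(n - 5)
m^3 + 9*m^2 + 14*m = m*(m + 2)*(m + 7)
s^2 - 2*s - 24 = (s - 6)*(s + 4)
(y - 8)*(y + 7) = y^2 - y - 56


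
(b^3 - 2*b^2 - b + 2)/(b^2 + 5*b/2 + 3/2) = 2*(b^2 - 3*b + 2)/(2*b + 3)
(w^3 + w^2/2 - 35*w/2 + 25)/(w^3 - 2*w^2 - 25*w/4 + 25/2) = 2*(w + 5)/(2*w + 5)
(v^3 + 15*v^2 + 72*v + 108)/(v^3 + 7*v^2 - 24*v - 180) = (v + 3)/(v - 5)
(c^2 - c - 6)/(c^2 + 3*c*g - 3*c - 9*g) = (c + 2)/(c + 3*g)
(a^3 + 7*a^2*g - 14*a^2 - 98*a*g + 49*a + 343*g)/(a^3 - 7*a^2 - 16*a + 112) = (a^2 + 7*a*g - 7*a - 49*g)/(a^2 - 16)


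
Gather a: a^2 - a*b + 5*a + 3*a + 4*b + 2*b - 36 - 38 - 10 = a^2 + a*(8 - b) + 6*b - 84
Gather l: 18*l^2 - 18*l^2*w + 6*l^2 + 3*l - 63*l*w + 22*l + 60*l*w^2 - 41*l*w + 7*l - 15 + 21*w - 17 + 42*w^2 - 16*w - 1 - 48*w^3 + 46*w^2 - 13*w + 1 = l^2*(24 - 18*w) + l*(60*w^2 - 104*w + 32) - 48*w^3 + 88*w^2 - 8*w - 32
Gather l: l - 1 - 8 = l - 9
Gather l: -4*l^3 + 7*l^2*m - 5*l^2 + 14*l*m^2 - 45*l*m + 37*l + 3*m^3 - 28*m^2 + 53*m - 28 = -4*l^3 + l^2*(7*m - 5) + l*(14*m^2 - 45*m + 37) + 3*m^3 - 28*m^2 + 53*m - 28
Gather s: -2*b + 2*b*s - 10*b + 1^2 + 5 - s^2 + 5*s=-12*b - s^2 + s*(2*b + 5) + 6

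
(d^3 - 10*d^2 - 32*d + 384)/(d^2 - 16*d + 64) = d + 6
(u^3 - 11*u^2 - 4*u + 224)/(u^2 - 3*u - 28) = u - 8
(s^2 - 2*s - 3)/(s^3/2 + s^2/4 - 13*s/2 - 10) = 4*(s^2 - 2*s - 3)/(2*s^3 + s^2 - 26*s - 40)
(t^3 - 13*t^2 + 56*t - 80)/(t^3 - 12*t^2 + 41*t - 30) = (t^2 - 8*t + 16)/(t^2 - 7*t + 6)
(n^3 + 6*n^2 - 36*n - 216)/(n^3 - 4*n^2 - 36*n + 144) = (n + 6)/(n - 4)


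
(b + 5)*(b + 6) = b^2 + 11*b + 30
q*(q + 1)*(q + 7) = q^3 + 8*q^2 + 7*q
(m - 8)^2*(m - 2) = m^3 - 18*m^2 + 96*m - 128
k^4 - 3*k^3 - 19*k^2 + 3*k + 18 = (k - 6)*(k - 1)*(k + 1)*(k + 3)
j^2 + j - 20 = (j - 4)*(j + 5)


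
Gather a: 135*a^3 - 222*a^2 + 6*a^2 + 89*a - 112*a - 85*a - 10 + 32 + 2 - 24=135*a^3 - 216*a^2 - 108*a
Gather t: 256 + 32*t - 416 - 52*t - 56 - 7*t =-27*t - 216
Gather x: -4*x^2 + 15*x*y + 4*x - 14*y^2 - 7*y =-4*x^2 + x*(15*y + 4) - 14*y^2 - 7*y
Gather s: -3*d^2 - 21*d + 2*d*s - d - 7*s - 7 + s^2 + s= -3*d^2 - 22*d + s^2 + s*(2*d - 6) - 7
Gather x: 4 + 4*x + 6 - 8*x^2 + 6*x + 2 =-8*x^2 + 10*x + 12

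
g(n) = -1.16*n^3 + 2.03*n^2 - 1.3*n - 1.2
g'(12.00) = -453.70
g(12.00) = -1728.96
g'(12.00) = -453.70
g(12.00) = -1728.96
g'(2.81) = -17.37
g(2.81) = -14.56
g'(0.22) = -0.58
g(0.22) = -1.40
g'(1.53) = -3.23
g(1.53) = -2.59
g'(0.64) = -0.13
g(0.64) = -1.50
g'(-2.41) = -31.30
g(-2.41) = 29.96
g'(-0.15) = -1.99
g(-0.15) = -0.96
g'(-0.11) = -1.79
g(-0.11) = -1.03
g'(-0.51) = -4.28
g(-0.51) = 0.14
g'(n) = -3.48*n^2 + 4.06*n - 1.3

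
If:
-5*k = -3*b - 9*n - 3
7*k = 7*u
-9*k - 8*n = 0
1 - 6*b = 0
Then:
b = 1/6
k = 28/121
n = -63/242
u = 28/121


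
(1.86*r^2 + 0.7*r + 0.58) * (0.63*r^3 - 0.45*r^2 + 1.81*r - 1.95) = 1.1718*r^5 - 0.396*r^4 + 3.417*r^3 - 2.621*r^2 - 0.3152*r - 1.131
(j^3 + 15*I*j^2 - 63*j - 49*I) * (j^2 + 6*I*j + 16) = j^5 + 21*I*j^4 - 137*j^3 - 187*I*j^2 - 714*j - 784*I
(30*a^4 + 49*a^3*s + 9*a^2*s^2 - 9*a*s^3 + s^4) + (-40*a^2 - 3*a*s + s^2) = 30*a^4 + 49*a^3*s + 9*a^2*s^2 - 40*a^2 - 9*a*s^3 - 3*a*s + s^4 + s^2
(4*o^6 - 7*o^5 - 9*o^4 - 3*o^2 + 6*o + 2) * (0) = 0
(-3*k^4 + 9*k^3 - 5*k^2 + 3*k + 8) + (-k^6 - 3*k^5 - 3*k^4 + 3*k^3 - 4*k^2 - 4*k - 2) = -k^6 - 3*k^5 - 6*k^4 + 12*k^3 - 9*k^2 - k + 6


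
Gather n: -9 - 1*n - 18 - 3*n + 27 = -4*n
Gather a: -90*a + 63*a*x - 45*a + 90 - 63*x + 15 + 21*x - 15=a*(63*x - 135) - 42*x + 90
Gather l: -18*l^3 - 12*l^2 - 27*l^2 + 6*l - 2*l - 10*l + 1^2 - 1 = -18*l^3 - 39*l^2 - 6*l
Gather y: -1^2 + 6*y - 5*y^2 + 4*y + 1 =-5*y^2 + 10*y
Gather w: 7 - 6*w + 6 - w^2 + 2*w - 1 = -w^2 - 4*w + 12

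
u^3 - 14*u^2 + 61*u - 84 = (u - 7)*(u - 4)*(u - 3)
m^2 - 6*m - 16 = (m - 8)*(m + 2)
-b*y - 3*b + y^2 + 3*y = (-b + y)*(y + 3)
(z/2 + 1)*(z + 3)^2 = z^3/2 + 4*z^2 + 21*z/2 + 9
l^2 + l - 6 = (l - 2)*(l + 3)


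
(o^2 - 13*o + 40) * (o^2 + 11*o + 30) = o^4 - 2*o^3 - 73*o^2 + 50*o + 1200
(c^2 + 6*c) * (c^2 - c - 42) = c^4 + 5*c^3 - 48*c^2 - 252*c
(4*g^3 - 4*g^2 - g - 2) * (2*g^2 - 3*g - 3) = 8*g^5 - 20*g^4 - 2*g^3 + 11*g^2 + 9*g + 6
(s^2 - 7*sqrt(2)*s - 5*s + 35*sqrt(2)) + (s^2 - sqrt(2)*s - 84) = 2*s^2 - 8*sqrt(2)*s - 5*s - 84 + 35*sqrt(2)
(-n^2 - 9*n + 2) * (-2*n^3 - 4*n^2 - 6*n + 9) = 2*n^5 + 22*n^4 + 38*n^3 + 37*n^2 - 93*n + 18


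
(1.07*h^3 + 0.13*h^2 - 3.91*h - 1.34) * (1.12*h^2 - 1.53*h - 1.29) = 1.1984*h^5 - 1.4915*h^4 - 5.9584*h^3 + 4.3138*h^2 + 7.0941*h + 1.7286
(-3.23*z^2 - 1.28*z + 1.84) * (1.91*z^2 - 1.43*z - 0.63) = -6.1693*z^4 + 2.1741*z^3 + 7.3797*z^2 - 1.8248*z - 1.1592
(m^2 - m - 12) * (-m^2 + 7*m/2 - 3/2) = -m^4 + 9*m^3/2 + 7*m^2 - 81*m/2 + 18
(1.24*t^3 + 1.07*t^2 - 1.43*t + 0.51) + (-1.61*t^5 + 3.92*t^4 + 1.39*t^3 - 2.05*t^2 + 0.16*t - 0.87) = -1.61*t^5 + 3.92*t^4 + 2.63*t^3 - 0.98*t^2 - 1.27*t - 0.36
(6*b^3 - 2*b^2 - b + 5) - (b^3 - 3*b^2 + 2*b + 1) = 5*b^3 + b^2 - 3*b + 4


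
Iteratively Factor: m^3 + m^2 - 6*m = (m - 2)*(m^2 + 3*m) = (m - 2)*(m + 3)*(m)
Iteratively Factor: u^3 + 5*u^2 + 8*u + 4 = (u + 2)*(u^2 + 3*u + 2) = (u + 1)*(u + 2)*(u + 2)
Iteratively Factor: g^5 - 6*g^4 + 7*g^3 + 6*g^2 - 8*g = (g + 1)*(g^4 - 7*g^3 + 14*g^2 - 8*g) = (g - 2)*(g + 1)*(g^3 - 5*g^2 + 4*g) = (g - 4)*(g - 2)*(g + 1)*(g^2 - g) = (g - 4)*(g - 2)*(g - 1)*(g + 1)*(g)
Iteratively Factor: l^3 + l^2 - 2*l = (l)*(l^2 + l - 2) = l*(l - 1)*(l + 2)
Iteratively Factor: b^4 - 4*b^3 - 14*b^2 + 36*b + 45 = (b + 3)*(b^3 - 7*b^2 + 7*b + 15) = (b - 3)*(b + 3)*(b^2 - 4*b - 5) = (b - 5)*(b - 3)*(b + 3)*(b + 1)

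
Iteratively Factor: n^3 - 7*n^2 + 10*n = (n - 2)*(n^2 - 5*n) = (n - 5)*(n - 2)*(n)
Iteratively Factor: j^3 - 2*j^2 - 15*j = (j)*(j^2 - 2*j - 15) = j*(j + 3)*(j - 5)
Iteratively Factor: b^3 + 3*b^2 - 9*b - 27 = (b + 3)*(b^2 - 9) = (b + 3)^2*(b - 3)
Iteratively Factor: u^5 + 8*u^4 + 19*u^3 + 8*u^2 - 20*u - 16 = (u - 1)*(u^4 + 9*u^3 + 28*u^2 + 36*u + 16) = (u - 1)*(u + 4)*(u^3 + 5*u^2 + 8*u + 4) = (u - 1)*(u + 2)*(u + 4)*(u^2 + 3*u + 2) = (u - 1)*(u + 2)^2*(u + 4)*(u + 1)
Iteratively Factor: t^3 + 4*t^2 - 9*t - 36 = (t + 4)*(t^2 - 9) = (t + 3)*(t + 4)*(t - 3)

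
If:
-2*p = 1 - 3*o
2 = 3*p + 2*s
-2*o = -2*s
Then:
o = 7/13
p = 4/13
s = 7/13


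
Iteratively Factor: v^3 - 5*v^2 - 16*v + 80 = (v - 4)*(v^2 - v - 20) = (v - 5)*(v - 4)*(v + 4)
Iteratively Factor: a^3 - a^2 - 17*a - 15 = (a + 3)*(a^2 - 4*a - 5) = (a - 5)*(a + 3)*(a + 1)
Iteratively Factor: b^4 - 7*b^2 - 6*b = (b + 2)*(b^3 - 2*b^2 - 3*b) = b*(b + 2)*(b^2 - 2*b - 3) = b*(b + 1)*(b + 2)*(b - 3)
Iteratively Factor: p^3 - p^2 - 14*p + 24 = (p - 3)*(p^2 + 2*p - 8) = (p - 3)*(p + 4)*(p - 2)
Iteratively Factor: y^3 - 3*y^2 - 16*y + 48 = (y - 3)*(y^2 - 16) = (y - 3)*(y + 4)*(y - 4)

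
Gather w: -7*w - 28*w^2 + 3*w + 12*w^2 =-16*w^2 - 4*w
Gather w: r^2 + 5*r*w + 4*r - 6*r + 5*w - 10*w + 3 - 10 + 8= r^2 - 2*r + w*(5*r - 5) + 1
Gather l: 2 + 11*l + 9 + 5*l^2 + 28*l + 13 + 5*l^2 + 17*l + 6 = 10*l^2 + 56*l + 30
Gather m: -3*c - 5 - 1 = -3*c - 6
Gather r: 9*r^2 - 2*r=9*r^2 - 2*r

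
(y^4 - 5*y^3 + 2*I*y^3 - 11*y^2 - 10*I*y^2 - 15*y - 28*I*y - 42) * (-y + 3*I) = -y^5 + 5*y^4 + I*y^4 + 5*y^3 - 5*I*y^3 + 45*y^2 - 5*I*y^2 + 126*y - 45*I*y - 126*I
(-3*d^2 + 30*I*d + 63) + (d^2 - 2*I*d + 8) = -2*d^2 + 28*I*d + 71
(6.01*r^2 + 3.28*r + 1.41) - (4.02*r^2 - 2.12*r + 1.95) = 1.99*r^2 + 5.4*r - 0.54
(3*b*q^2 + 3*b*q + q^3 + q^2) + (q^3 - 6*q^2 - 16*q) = 3*b*q^2 + 3*b*q + 2*q^3 - 5*q^2 - 16*q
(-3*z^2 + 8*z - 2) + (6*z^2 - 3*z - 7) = 3*z^2 + 5*z - 9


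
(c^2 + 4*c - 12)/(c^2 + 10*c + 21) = (c^2 + 4*c - 12)/(c^2 + 10*c + 21)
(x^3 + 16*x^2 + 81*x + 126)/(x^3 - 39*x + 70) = (x^2 + 9*x + 18)/(x^2 - 7*x + 10)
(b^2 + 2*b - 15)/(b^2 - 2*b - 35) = (b - 3)/(b - 7)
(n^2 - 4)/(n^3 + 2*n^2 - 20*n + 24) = (n + 2)/(n^2 + 4*n - 12)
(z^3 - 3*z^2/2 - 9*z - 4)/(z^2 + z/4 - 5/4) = 2*(2*z^3 - 3*z^2 - 18*z - 8)/(4*z^2 + z - 5)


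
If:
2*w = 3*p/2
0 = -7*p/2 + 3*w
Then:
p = 0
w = 0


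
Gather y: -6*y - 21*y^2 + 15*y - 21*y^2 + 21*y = -42*y^2 + 30*y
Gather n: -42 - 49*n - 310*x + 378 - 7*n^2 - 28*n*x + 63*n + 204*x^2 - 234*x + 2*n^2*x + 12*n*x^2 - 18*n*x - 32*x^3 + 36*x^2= n^2*(2*x - 7) + n*(12*x^2 - 46*x + 14) - 32*x^3 + 240*x^2 - 544*x + 336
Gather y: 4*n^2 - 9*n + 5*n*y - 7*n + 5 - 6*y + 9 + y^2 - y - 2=4*n^2 - 16*n + y^2 + y*(5*n - 7) + 12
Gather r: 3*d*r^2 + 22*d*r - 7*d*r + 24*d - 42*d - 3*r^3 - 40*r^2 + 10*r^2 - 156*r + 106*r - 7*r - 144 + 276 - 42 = -18*d - 3*r^3 + r^2*(3*d - 30) + r*(15*d - 57) + 90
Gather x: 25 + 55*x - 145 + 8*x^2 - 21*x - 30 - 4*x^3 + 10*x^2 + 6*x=-4*x^3 + 18*x^2 + 40*x - 150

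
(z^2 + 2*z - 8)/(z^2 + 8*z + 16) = (z - 2)/(z + 4)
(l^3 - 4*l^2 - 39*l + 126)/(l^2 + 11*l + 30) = (l^2 - 10*l + 21)/(l + 5)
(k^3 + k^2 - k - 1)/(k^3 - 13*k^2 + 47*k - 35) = (k^2 + 2*k + 1)/(k^2 - 12*k + 35)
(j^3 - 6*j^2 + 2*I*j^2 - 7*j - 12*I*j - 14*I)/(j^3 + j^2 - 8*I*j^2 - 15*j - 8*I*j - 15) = (j^2 + j*(-7 + 2*I) - 14*I)/(j^2 - 8*I*j - 15)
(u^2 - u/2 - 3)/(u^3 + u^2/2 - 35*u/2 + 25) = (2*u + 3)/(2*u^2 + 5*u - 25)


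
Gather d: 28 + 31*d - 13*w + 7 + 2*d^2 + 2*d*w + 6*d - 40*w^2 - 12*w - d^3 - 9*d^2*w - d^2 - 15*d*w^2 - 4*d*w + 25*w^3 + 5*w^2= -d^3 + d^2*(1 - 9*w) + d*(-15*w^2 - 2*w + 37) + 25*w^3 - 35*w^2 - 25*w + 35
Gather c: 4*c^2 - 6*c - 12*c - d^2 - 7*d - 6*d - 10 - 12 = 4*c^2 - 18*c - d^2 - 13*d - 22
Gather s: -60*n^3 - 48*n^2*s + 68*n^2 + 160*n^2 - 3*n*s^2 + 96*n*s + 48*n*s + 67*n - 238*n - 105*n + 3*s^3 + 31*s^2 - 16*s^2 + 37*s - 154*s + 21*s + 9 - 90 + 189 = -60*n^3 + 228*n^2 - 276*n + 3*s^3 + s^2*(15 - 3*n) + s*(-48*n^2 + 144*n - 96) + 108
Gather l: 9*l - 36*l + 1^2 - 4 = -27*l - 3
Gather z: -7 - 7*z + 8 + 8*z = z + 1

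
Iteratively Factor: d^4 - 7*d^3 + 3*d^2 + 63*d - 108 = (d - 3)*(d^3 - 4*d^2 - 9*d + 36) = (d - 4)*(d - 3)*(d^2 - 9) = (d - 4)*(d - 3)*(d + 3)*(d - 3)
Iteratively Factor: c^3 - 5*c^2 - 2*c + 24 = (c + 2)*(c^2 - 7*c + 12) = (c - 4)*(c + 2)*(c - 3)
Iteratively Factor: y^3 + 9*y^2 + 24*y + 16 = (y + 4)*(y^2 + 5*y + 4) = (y + 1)*(y + 4)*(y + 4)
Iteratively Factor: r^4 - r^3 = (r)*(r^3 - r^2) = r*(r - 1)*(r^2) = r^2*(r - 1)*(r)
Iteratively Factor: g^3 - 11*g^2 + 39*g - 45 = (g - 3)*(g^2 - 8*g + 15) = (g - 3)^2*(g - 5)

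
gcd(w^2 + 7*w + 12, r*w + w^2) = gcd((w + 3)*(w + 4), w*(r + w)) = 1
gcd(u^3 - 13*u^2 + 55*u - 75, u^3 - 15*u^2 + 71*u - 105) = u^2 - 8*u + 15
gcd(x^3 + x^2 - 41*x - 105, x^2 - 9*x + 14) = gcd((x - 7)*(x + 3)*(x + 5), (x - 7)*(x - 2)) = x - 7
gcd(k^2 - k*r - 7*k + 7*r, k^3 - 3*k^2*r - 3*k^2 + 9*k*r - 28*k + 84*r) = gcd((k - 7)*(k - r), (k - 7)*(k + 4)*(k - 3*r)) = k - 7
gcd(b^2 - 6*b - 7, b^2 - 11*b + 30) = 1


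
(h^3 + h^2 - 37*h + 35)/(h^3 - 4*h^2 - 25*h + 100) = (h^2 + 6*h - 7)/(h^2 + h - 20)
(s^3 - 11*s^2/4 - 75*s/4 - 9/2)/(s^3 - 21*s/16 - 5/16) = 4*(s^2 - 3*s - 18)/(4*s^2 - s - 5)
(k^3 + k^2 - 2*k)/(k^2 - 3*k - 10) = k*(k - 1)/(k - 5)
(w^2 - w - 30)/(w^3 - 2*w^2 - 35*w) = (w - 6)/(w*(w - 7))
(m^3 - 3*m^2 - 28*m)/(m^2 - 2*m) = (m^2 - 3*m - 28)/(m - 2)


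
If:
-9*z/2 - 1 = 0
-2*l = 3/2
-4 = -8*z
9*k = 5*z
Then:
No Solution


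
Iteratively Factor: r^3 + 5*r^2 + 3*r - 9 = (r + 3)*(r^2 + 2*r - 3) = (r + 3)^2*(r - 1)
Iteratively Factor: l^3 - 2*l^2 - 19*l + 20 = (l - 5)*(l^2 + 3*l - 4) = (l - 5)*(l + 4)*(l - 1)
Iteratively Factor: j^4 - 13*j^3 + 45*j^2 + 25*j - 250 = (j - 5)*(j^3 - 8*j^2 + 5*j + 50) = (j - 5)^2*(j^2 - 3*j - 10) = (j - 5)^3*(j + 2)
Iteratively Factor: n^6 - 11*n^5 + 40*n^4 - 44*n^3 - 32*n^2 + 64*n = (n - 2)*(n^5 - 9*n^4 + 22*n^3 - 32*n) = (n - 4)*(n - 2)*(n^4 - 5*n^3 + 2*n^2 + 8*n) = (n - 4)*(n - 2)^2*(n^3 - 3*n^2 - 4*n) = (n - 4)^2*(n - 2)^2*(n^2 + n) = n*(n - 4)^2*(n - 2)^2*(n + 1)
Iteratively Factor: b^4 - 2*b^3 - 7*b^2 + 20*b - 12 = (b + 3)*(b^3 - 5*b^2 + 8*b - 4) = (b - 1)*(b + 3)*(b^2 - 4*b + 4) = (b - 2)*(b - 1)*(b + 3)*(b - 2)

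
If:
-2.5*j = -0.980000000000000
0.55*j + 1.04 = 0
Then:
No Solution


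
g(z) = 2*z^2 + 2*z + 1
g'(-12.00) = -46.00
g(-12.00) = 265.00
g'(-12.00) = -46.00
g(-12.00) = 265.00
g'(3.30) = 15.20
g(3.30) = 29.38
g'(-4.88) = -17.52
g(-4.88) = 38.87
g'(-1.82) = -5.28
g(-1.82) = 3.98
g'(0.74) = 4.96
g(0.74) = 3.58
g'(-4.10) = -14.40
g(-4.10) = 26.42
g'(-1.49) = -3.96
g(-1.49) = 2.46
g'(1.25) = 7.00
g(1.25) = 6.62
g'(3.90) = 17.60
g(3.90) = 39.22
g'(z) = 4*z + 2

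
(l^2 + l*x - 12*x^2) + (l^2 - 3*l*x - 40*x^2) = 2*l^2 - 2*l*x - 52*x^2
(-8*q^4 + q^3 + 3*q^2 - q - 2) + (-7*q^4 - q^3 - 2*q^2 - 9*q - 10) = -15*q^4 + q^2 - 10*q - 12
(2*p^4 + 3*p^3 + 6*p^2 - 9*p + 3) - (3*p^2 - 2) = 2*p^4 + 3*p^3 + 3*p^2 - 9*p + 5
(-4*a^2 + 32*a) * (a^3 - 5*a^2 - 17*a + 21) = -4*a^5 + 52*a^4 - 92*a^3 - 628*a^2 + 672*a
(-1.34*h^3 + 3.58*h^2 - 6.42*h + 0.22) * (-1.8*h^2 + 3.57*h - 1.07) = 2.412*h^5 - 11.2278*h^4 + 25.7704*h^3 - 27.146*h^2 + 7.6548*h - 0.2354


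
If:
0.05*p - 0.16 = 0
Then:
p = 3.20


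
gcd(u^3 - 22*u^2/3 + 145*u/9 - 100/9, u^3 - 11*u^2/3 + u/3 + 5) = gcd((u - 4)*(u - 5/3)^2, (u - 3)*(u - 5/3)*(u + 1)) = u - 5/3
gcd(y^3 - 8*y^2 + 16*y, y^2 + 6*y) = y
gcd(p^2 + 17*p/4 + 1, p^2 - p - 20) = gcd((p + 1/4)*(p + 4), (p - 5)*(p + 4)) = p + 4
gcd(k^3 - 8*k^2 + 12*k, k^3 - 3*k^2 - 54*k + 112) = k - 2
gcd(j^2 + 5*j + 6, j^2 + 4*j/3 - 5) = j + 3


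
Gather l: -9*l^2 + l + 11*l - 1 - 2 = -9*l^2 + 12*l - 3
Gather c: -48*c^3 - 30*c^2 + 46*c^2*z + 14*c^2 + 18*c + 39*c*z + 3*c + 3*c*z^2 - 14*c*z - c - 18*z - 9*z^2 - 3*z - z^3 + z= -48*c^3 + c^2*(46*z - 16) + c*(3*z^2 + 25*z + 20) - z^3 - 9*z^2 - 20*z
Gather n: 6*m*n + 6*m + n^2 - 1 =6*m*n + 6*m + n^2 - 1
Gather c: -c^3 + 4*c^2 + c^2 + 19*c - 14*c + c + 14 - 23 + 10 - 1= -c^3 + 5*c^2 + 6*c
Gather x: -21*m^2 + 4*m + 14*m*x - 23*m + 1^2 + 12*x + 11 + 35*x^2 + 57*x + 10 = -21*m^2 - 19*m + 35*x^2 + x*(14*m + 69) + 22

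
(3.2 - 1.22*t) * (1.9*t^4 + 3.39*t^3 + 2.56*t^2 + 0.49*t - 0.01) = -2.318*t^5 + 1.9442*t^4 + 7.7248*t^3 + 7.5942*t^2 + 1.5802*t - 0.032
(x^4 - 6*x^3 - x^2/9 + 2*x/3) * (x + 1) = x^5 - 5*x^4 - 55*x^3/9 + 5*x^2/9 + 2*x/3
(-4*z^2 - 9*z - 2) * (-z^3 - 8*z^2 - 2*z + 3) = 4*z^5 + 41*z^4 + 82*z^3 + 22*z^2 - 23*z - 6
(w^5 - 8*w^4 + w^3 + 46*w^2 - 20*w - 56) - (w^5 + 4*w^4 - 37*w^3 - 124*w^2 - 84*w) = -12*w^4 + 38*w^3 + 170*w^2 + 64*w - 56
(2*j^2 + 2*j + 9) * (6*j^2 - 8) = 12*j^4 + 12*j^3 + 38*j^2 - 16*j - 72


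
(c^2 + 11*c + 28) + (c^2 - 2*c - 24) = 2*c^2 + 9*c + 4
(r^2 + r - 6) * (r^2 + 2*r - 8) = r^4 + 3*r^3 - 12*r^2 - 20*r + 48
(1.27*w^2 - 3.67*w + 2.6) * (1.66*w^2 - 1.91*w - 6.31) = 2.1082*w^4 - 8.5179*w^3 + 3.312*w^2 + 18.1917*w - 16.406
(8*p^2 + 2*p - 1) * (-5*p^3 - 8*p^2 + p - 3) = -40*p^5 - 74*p^4 - 3*p^3 - 14*p^2 - 7*p + 3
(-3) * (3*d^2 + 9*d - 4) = -9*d^2 - 27*d + 12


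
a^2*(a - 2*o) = a^3 - 2*a^2*o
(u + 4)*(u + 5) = u^2 + 9*u + 20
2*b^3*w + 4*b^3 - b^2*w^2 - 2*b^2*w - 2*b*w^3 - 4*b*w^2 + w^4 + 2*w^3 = (-2*b + w)*(-b + w)*(b + w)*(w + 2)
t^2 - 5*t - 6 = (t - 6)*(t + 1)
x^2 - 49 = (x - 7)*(x + 7)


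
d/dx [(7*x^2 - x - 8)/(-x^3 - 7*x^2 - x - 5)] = ((1 - 14*x)*(x^3 + 7*x^2 + x + 5) - (-7*x^2 + x + 8)*(3*x^2 + 14*x + 1))/(x^3 + 7*x^2 + x + 5)^2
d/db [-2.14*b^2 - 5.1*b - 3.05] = -4.28*b - 5.1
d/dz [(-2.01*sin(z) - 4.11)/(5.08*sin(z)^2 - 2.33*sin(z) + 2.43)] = (10.2108*sin(z)^2 + 41.7576*sin(z) - 14.4606)*cos(z)/(25.8064*sin(z)^4 - 23.6728*sin(z)^3 + 30.1177*sin(z)^2 - 11.3238*sin(z) + 5.9049)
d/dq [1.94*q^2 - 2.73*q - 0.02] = 3.88*q - 2.73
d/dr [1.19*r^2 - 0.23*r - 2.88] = 2.38*r - 0.23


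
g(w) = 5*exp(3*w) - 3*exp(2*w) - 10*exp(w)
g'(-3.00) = -0.51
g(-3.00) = -0.50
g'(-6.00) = -0.02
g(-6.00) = -0.02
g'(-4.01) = -0.18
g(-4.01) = -0.18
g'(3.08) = 151457.43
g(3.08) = 49867.32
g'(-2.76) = -0.65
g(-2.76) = -0.64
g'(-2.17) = -1.20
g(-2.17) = -1.17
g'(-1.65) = -2.04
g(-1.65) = -2.00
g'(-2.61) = -0.76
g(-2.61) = -0.75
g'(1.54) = 1345.21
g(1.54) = 395.55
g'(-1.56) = -2.23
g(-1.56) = -2.19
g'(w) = 15*exp(3*w) - 6*exp(2*w) - 10*exp(w)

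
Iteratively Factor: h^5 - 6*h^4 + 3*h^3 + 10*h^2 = (h + 1)*(h^4 - 7*h^3 + 10*h^2) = h*(h + 1)*(h^3 - 7*h^2 + 10*h) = h*(h - 5)*(h + 1)*(h^2 - 2*h) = h^2*(h - 5)*(h + 1)*(h - 2)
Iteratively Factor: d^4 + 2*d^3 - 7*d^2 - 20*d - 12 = (d + 1)*(d^3 + d^2 - 8*d - 12) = (d + 1)*(d + 2)*(d^2 - d - 6) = (d - 3)*(d + 1)*(d + 2)*(d + 2)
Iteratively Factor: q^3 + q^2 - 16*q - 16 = (q + 1)*(q^2 - 16) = (q + 1)*(q + 4)*(q - 4)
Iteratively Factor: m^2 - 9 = (m - 3)*(m + 3)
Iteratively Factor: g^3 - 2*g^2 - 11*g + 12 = (g + 3)*(g^2 - 5*g + 4) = (g - 1)*(g + 3)*(g - 4)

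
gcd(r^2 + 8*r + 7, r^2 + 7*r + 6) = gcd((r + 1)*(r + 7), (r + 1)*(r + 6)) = r + 1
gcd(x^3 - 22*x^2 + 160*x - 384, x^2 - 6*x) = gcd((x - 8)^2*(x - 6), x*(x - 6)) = x - 6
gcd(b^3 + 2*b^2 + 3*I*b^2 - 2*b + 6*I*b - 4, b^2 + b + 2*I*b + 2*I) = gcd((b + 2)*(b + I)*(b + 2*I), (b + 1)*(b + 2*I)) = b + 2*I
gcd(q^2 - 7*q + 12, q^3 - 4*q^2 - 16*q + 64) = q - 4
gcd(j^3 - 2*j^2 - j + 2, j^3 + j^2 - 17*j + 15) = j - 1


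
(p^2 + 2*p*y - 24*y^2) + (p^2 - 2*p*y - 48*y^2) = 2*p^2 - 72*y^2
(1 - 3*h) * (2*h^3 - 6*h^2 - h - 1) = -6*h^4 + 20*h^3 - 3*h^2 + 2*h - 1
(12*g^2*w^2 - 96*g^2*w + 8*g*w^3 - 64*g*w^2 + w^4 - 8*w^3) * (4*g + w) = 48*g^3*w^2 - 384*g^3*w + 44*g^2*w^3 - 352*g^2*w^2 + 12*g*w^4 - 96*g*w^3 + w^5 - 8*w^4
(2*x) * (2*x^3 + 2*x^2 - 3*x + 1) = 4*x^4 + 4*x^3 - 6*x^2 + 2*x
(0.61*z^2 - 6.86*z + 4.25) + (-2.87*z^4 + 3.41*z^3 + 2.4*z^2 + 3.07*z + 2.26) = -2.87*z^4 + 3.41*z^3 + 3.01*z^2 - 3.79*z + 6.51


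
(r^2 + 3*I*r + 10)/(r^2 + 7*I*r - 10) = (r - 2*I)/(r + 2*I)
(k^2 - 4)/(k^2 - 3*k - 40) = (4 - k^2)/(-k^2 + 3*k + 40)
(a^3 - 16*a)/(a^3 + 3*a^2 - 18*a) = (a^2 - 16)/(a^2 + 3*a - 18)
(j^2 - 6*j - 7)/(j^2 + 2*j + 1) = (j - 7)/(j + 1)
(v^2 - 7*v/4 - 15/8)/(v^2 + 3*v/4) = (v - 5/2)/v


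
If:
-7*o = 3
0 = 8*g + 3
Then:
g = -3/8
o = -3/7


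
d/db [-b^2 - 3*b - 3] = -2*b - 3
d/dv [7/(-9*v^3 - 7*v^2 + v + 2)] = 7*(27*v^2 + 14*v - 1)/(9*v^3 + 7*v^2 - v - 2)^2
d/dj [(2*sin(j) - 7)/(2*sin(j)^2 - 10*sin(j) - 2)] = (14*sin(j) + cos(2*j) - 38)*cos(j)/(2*(sin(j)^2 - 5*sin(j) - 1)^2)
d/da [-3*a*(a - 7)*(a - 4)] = -9*a^2 + 66*a - 84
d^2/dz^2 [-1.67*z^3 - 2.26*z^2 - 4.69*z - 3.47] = -10.02*z - 4.52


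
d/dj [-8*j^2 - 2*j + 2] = -16*j - 2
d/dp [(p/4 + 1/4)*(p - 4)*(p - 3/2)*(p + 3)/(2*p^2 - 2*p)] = (4*p^5 - 9*p^4 + 6*p^3 + 11*p^2 - 72*p + 36)/(16*p^2*(p^2 - 2*p + 1))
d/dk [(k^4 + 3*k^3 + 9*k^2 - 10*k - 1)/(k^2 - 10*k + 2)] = (2*k^5 - 27*k^4 - 52*k^3 - 62*k^2 + 38*k - 30)/(k^4 - 20*k^3 + 104*k^2 - 40*k + 4)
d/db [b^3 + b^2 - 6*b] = 3*b^2 + 2*b - 6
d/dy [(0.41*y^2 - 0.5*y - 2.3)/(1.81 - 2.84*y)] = (-1.1644*y^2 + 1.4842*y - 7.437)/(8.0656*y^2 - 10.2808*y + 3.2761)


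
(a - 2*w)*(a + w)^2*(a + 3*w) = a^4 + 3*a^3*w - 3*a^2*w^2 - 11*a*w^3 - 6*w^4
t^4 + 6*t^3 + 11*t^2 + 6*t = t*(t + 1)*(t + 2)*(t + 3)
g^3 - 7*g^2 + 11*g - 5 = (g - 5)*(g - 1)^2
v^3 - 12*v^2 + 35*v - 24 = (v - 8)*(v - 3)*(v - 1)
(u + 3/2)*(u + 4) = u^2 + 11*u/2 + 6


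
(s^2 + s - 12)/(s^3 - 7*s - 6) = (s + 4)/(s^2 + 3*s + 2)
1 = 1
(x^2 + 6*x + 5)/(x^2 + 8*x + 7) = (x + 5)/(x + 7)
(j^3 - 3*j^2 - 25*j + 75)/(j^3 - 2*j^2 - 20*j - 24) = (-j^3 + 3*j^2 + 25*j - 75)/(-j^3 + 2*j^2 + 20*j + 24)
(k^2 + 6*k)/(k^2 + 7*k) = (k + 6)/(k + 7)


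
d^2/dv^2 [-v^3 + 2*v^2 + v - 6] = 4 - 6*v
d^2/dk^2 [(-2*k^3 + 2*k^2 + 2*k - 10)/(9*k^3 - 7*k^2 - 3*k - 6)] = 4*(18*k^6 + 162*k^5 - 2862*k^4 + 2986*k^3 - 186*k^2 - 1359*k + 183)/(729*k^9 - 1701*k^8 + 594*k^7 - 667*k^6 + 2070*k^5 - 99*k^4 + 189*k^3 - 918*k^2 - 324*k - 216)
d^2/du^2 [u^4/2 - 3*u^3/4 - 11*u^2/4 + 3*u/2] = 6*u^2 - 9*u/2 - 11/2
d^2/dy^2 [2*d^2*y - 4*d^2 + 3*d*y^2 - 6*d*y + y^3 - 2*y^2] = 6*d + 6*y - 4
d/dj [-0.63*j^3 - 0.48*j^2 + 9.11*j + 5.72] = -1.89*j^2 - 0.96*j + 9.11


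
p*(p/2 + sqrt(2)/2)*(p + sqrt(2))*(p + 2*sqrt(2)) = p^4/2 + 2*sqrt(2)*p^3 + 5*p^2 + 2*sqrt(2)*p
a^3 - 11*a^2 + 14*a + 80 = (a - 8)*(a - 5)*(a + 2)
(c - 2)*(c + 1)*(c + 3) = c^3 + 2*c^2 - 5*c - 6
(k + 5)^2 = k^2 + 10*k + 25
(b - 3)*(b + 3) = b^2 - 9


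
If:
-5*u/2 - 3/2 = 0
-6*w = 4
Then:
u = -3/5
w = -2/3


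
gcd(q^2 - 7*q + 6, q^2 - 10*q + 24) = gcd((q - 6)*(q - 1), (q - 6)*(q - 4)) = q - 6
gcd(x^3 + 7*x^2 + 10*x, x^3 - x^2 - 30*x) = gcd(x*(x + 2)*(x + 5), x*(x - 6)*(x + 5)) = x^2 + 5*x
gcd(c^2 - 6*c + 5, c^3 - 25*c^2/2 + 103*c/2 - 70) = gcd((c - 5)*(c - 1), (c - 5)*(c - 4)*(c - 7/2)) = c - 5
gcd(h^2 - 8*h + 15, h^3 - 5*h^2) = h - 5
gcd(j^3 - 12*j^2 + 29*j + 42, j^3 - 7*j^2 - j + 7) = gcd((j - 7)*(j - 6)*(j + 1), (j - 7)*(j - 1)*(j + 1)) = j^2 - 6*j - 7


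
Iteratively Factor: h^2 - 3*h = (h - 3)*(h)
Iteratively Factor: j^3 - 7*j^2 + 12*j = (j - 4)*(j^2 - 3*j) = j*(j - 4)*(j - 3)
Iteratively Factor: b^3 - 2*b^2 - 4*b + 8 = (b - 2)*(b^2 - 4) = (b - 2)^2*(b + 2)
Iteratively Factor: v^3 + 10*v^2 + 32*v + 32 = (v + 2)*(v^2 + 8*v + 16) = (v + 2)*(v + 4)*(v + 4)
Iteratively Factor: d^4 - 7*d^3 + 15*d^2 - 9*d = (d - 3)*(d^3 - 4*d^2 + 3*d) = (d - 3)*(d - 1)*(d^2 - 3*d) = d*(d - 3)*(d - 1)*(d - 3)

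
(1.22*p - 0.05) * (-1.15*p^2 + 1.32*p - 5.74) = -1.403*p^3 + 1.6679*p^2 - 7.0688*p + 0.287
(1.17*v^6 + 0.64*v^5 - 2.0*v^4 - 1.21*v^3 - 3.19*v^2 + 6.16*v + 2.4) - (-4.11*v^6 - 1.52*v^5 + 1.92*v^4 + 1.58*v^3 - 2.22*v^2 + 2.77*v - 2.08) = 5.28*v^6 + 2.16*v^5 - 3.92*v^4 - 2.79*v^3 - 0.97*v^2 + 3.39*v + 4.48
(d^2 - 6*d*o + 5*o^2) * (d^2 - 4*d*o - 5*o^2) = d^4 - 10*d^3*o + 24*d^2*o^2 + 10*d*o^3 - 25*o^4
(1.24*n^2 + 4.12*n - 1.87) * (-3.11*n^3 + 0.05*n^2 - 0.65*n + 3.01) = -3.8564*n^5 - 12.7512*n^4 + 5.2157*n^3 + 0.960899999999999*n^2 + 13.6167*n - 5.6287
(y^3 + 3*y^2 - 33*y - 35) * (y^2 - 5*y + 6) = y^5 - 2*y^4 - 42*y^3 + 148*y^2 - 23*y - 210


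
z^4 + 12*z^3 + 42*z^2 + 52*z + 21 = (z + 1)^2*(z + 3)*(z + 7)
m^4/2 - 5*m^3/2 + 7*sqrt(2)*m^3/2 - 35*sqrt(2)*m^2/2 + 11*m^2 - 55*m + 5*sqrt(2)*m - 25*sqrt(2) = (m/2 + sqrt(2)/2)*(m - 5)*(m + sqrt(2))*(m + 5*sqrt(2))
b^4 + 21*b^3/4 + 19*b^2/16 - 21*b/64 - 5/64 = (b - 1/4)*(b + 1/4)^2*(b + 5)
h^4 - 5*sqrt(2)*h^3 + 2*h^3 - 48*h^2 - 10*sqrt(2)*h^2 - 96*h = h*(h + 2)*(h - 8*sqrt(2))*(h + 3*sqrt(2))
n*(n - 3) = n^2 - 3*n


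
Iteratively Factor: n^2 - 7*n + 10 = (n - 2)*(n - 5)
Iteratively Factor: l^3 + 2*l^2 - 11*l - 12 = (l + 4)*(l^2 - 2*l - 3) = (l - 3)*(l + 4)*(l + 1)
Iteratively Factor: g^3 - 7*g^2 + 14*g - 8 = (g - 2)*(g^2 - 5*g + 4) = (g - 2)*(g - 1)*(g - 4)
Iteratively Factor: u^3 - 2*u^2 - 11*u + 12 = (u + 3)*(u^2 - 5*u + 4) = (u - 4)*(u + 3)*(u - 1)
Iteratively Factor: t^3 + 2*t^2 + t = (t)*(t^2 + 2*t + 1) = t*(t + 1)*(t + 1)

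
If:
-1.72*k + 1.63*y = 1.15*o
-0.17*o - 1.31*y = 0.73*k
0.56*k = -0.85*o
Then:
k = 0.00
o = 0.00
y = 0.00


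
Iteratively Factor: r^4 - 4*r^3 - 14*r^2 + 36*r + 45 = (r - 5)*(r^3 + r^2 - 9*r - 9) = (r - 5)*(r - 3)*(r^2 + 4*r + 3) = (r - 5)*(r - 3)*(r + 3)*(r + 1)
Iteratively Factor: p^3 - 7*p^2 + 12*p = (p)*(p^2 - 7*p + 12) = p*(p - 3)*(p - 4)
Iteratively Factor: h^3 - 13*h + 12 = (h + 4)*(h^2 - 4*h + 3) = (h - 1)*(h + 4)*(h - 3)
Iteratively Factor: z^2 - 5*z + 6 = (z - 2)*(z - 3)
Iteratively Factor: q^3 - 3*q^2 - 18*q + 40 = (q + 4)*(q^2 - 7*q + 10) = (q - 2)*(q + 4)*(q - 5)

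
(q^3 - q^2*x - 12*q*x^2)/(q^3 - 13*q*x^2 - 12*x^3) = q/(q + x)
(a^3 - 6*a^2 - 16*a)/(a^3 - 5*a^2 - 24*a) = (a + 2)/(a + 3)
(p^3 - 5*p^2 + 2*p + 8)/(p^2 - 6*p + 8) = p + 1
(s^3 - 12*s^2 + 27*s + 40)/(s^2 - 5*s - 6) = (s^2 - 13*s + 40)/(s - 6)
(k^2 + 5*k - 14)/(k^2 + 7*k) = (k - 2)/k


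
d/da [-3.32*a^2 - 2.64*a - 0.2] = -6.64*a - 2.64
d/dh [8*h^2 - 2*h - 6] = 16*h - 2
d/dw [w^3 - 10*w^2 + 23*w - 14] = 3*w^2 - 20*w + 23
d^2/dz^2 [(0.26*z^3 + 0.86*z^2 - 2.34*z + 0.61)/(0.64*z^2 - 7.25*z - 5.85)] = (2.22044604925031e-16*z^5 + 1.77635683940025e-15*z^4 + 35.343252*z^3 + 86.981676*z^2 - 16.16106*z + 326.04713)/(0.262144*z^6 - 8.9088*z^5 + 93.73152*z^4 - 218.214125*z^3 - 856.764675*z^2 - 744.339375*z - 200.201625)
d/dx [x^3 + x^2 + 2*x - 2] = 3*x^2 + 2*x + 2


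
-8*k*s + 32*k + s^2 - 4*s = (-8*k + s)*(s - 4)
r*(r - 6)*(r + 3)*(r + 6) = r^4 + 3*r^3 - 36*r^2 - 108*r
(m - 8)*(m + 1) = m^2 - 7*m - 8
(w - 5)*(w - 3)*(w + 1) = w^3 - 7*w^2 + 7*w + 15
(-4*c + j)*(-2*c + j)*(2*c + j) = 16*c^3 - 4*c^2*j - 4*c*j^2 + j^3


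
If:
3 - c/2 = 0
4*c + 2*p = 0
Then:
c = 6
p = -12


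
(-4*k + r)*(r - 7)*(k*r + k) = -4*k^2*r^2 + 24*k^2*r + 28*k^2 + k*r^3 - 6*k*r^2 - 7*k*r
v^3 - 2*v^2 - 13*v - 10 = (v - 5)*(v + 1)*(v + 2)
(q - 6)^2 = q^2 - 12*q + 36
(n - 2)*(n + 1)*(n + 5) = n^3 + 4*n^2 - 7*n - 10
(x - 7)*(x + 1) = x^2 - 6*x - 7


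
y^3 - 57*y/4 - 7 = (y - 4)*(y + 1/2)*(y + 7/2)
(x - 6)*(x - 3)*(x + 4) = x^3 - 5*x^2 - 18*x + 72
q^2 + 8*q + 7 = (q + 1)*(q + 7)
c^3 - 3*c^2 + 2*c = c*(c - 2)*(c - 1)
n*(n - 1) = n^2 - n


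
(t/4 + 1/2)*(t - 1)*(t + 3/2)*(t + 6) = t^4/4 + 17*t^3/8 + 29*t^2/8 - 3*t/2 - 9/2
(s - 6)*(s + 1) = s^2 - 5*s - 6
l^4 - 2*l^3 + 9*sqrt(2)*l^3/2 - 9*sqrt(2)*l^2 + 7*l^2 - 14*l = l*(l - 2)*(l + sqrt(2))*(l + 7*sqrt(2)/2)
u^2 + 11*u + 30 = (u + 5)*(u + 6)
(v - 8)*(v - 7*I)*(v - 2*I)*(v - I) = v^4 - 8*v^3 - 10*I*v^3 - 23*v^2 + 80*I*v^2 + 184*v + 14*I*v - 112*I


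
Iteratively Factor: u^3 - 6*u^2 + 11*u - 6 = (u - 2)*(u^2 - 4*u + 3) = (u - 2)*(u - 1)*(u - 3)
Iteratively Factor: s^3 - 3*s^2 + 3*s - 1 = (s - 1)*(s^2 - 2*s + 1) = (s - 1)^2*(s - 1)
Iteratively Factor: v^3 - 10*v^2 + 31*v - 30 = (v - 3)*(v^2 - 7*v + 10) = (v - 5)*(v - 3)*(v - 2)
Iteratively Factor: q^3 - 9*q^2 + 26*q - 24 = (q - 3)*(q^2 - 6*q + 8) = (q - 4)*(q - 3)*(q - 2)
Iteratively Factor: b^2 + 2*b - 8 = (b - 2)*(b + 4)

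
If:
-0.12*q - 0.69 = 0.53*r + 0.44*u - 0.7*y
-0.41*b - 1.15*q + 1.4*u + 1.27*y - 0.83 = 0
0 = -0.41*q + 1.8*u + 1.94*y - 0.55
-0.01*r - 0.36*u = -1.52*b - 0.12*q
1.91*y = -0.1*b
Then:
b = 0.08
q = -0.52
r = -1.35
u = 0.19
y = -0.00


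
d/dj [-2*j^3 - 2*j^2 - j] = -6*j^2 - 4*j - 1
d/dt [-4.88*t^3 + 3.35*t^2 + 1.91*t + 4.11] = -14.64*t^2 + 6.7*t + 1.91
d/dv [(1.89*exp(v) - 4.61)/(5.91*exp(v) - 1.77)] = 23.8998*exp(v)/(5.91*exp(v) - 1.77)^2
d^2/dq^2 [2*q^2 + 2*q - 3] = 4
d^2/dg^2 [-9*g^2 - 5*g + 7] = -18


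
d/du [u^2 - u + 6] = 2*u - 1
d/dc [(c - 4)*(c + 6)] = 2*c + 2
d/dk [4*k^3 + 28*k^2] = 4*k*(3*k + 14)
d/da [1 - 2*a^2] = -4*a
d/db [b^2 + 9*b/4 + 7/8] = 2*b + 9/4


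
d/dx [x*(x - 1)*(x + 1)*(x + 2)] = 4*x^3 + 6*x^2 - 2*x - 2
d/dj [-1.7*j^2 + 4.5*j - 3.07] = 4.5 - 3.4*j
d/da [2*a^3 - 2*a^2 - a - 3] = 6*a^2 - 4*a - 1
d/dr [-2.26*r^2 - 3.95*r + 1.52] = -4.52*r - 3.95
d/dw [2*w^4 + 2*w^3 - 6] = w^2*(8*w + 6)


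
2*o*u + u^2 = u*(2*o + u)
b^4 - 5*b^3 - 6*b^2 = b^2*(b - 6)*(b + 1)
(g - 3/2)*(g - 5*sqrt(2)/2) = g^2 - 5*sqrt(2)*g/2 - 3*g/2 + 15*sqrt(2)/4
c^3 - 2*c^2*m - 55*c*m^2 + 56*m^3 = (c - 8*m)*(c - m)*(c + 7*m)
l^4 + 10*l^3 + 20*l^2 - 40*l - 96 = (l - 2)*(l + 2)*(l + 4)*(l + 6)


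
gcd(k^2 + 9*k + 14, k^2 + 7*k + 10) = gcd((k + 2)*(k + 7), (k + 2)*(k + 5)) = k + 2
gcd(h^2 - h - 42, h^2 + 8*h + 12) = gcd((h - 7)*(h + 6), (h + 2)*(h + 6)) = h + 6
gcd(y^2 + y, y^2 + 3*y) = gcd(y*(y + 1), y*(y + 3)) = y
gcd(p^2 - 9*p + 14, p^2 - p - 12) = 1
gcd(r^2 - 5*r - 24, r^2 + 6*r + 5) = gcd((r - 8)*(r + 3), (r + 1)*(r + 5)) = 1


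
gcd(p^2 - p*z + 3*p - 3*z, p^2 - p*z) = -p + z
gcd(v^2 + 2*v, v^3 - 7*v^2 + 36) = v + 2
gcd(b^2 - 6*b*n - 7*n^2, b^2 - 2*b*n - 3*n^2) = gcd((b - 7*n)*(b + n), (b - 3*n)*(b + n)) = b + n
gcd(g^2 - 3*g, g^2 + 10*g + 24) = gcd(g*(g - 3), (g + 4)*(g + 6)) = 1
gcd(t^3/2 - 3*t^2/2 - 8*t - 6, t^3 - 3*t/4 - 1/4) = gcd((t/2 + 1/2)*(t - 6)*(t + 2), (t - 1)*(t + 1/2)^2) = 1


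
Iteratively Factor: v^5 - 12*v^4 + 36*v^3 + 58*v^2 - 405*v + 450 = (v + 3)*(v^4 - 15*v^3 + 81*v^2 - 185*v + 150) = (v - 3)*(v + 3)*(v^3 - 12*v^2 + 45*v - 50) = (v - 5)*(v - 3)*(v + 3)*(v^2 - 7*v + 10) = (v - 5)*(v - 3)*(v - 2)*(v + 3)*(v - 5)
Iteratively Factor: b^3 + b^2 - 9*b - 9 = (b + 3)*(b^2 - 2*b - 3) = (b - 3)*(b + 3)*(b + 1)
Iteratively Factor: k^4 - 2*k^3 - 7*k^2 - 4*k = (k)*(k^3 - 2*k^2 - 7*k - 4) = k*(k + 1)*(k^2 - 3*k - 4) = k*(k + 1)^2*(k - 4)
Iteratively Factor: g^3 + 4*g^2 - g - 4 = (g - 1)*(g^2 + 5*g + 4) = (g - 1)*(g + 4)*(g + 1)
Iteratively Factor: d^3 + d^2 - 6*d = (d + 3)*(d^2 - 2*d) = d*(d + 3)*(d - 2)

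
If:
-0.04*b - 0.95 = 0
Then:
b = -23.75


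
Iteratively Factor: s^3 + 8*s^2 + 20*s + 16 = (s + 2)*(s^2 + 6*s + 8) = (s + 2)*(s + 4)*(s + 2)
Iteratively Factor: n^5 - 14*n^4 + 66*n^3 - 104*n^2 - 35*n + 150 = (n - 3)*(n^4 - 11*n^3 + 33*n^2 - 5*n - 50) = (n - 3)*(n + 1)*(n^3 - 12*n^2 + 45*n - 50) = (n - 5)*(n - 3)*(n + 1)*(n^2 - 7*n + 10) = (n - 5)*(n - 3)*(n - 2)*(n + 1)*(n - 5)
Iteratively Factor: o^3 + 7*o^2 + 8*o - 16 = (o - 1)*(o^2 + 8*o + 16) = (o - 1)*(o + 4)*(o + 4)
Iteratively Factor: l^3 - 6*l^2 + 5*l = (l - 1)*(l^2 - 5*l) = (l - 5)*(l - 1)*(l)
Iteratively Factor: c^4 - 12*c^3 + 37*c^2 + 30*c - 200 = (c - 4)*(c^3 - 8*c^2 + 5*c + 50) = (c - 5)*(c - 4)*(c^2 - 3*c - 10) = (c - 5)*(c - 4)*(c + 2)*(c - 5)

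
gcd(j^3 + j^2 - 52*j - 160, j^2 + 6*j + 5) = j + 5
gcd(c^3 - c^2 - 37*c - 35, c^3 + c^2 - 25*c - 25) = c^2 + 6*c + 5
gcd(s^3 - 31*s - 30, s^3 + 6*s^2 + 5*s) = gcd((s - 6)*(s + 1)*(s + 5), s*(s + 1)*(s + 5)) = s^2 + 6*s + 5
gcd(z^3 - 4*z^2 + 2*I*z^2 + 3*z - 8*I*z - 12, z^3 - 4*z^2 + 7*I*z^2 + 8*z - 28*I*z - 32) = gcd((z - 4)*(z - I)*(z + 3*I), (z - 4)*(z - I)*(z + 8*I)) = z^2 + z*(-4 - I) + 4*I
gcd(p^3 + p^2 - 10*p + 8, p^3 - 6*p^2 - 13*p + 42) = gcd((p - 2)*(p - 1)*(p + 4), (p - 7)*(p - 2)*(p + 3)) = p - 2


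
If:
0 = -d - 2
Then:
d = -2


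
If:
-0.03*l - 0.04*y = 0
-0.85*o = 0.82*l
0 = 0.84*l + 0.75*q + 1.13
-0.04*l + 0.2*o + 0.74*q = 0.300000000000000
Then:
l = -1.33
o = 1.29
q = -0.01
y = 1.00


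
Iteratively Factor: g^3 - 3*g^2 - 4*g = (g - 4)*(g^2 + g) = (g - 4)*(g + 1)*(g)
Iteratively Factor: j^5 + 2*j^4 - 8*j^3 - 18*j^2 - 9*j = (j + 1)*(j^4 + j^3 - 9*j^2 - 9*j) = (j + 1)^2*(j^3 - 9*j) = j*(j + 1)^2*(j^2 - 9) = j*(j - 3)*(j + 1)^2*(j + 3)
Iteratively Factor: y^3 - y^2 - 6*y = (y + 2)*(y^2 - 3*y) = y*(y + 2)*(y - 3)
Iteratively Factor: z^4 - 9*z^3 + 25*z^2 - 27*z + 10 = (z - 1)*(z^3 - 8*z^2 + 17*z - 10) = (z - 2)*(z - 1)*(z^2 - 6*z + 5) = (z - 5)*(z - 2)*(z - 1)*(z - 1)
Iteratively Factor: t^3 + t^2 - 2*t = (t + 2)*(t^2 - t) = t*(t + 2)*(t - 1)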